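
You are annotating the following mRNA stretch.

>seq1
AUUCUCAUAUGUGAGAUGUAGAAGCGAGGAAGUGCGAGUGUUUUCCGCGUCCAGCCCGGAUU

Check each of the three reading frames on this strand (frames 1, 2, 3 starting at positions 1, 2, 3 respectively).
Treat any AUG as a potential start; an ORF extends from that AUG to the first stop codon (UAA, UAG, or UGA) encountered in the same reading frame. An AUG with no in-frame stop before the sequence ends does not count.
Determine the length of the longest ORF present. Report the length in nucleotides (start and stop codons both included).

Frame 1: AUU CUC AUA UGU GAG AUG UAG AAG CGA GGA AGU GCG AGU GUU UUC CGC GUC CAG CCC GGA — AUG at 16, stop UAG at 19 → 6 nt.
Frame 2: UUC UCA UAU GUG AGA UGU AGA AGC GAG GAA GUG CGA GUG UUU UCC GCG UCC AGC CCG GAU — no AUG→stop ORF.
Frame 3: UCU CAU AUG UGA GAU GUA GAA GCG AGG AAG UGC GAG UGU UUU CCG CGU CCA GCC CGG AUU — AUG at 9, stop UGA at 12 → 6 nt.
Longest: frame 1, positions 16–21, 6 nt = 2 codons = 1 aa. → 6 nucleotides.

6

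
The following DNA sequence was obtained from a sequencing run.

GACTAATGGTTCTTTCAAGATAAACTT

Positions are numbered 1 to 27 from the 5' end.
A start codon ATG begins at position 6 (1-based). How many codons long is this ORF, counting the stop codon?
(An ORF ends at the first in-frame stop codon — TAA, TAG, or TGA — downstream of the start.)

6

Codons from position 6: ATG (6–8), GTT (9–11), CTT (12–14), TCA (15–17), AGA (18–20), TAA (21–23).
TAA is the first in-frame stop; that's 6 codons including the stop.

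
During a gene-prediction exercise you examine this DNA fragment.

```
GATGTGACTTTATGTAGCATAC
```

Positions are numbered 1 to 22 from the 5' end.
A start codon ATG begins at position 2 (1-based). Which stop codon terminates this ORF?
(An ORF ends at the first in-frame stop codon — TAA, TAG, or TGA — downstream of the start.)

TGA

Codons from position 2: ATG (2–4), TGA (5–7).
The first in-frame stop codon is TGA.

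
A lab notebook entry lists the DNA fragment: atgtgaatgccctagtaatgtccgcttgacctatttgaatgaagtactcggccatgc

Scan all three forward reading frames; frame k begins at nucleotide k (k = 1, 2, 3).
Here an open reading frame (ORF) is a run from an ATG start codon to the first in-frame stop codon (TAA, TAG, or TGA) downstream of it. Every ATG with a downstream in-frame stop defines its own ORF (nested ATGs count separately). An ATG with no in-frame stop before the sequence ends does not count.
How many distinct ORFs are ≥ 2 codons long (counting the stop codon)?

3

Frame 1: ATG TGA ATG CCC TAG TAA TGT CCG CTT GAC CTA TTT GAA TGA AGT ACT CGG CCA TGC — ATG at 1, stop TGA at 4 → 6 nt; ATG at 7, stop TAG at 13 → 9 nt.
Frame 2: TGT GAA TGC CCT AGT AAT GTC CGC TTG ACC TAT TTG AAT GAA GTA CTC GGC CAT — no ATG→stop ORF.
Frame 3: GTG AAT GCC CTA GTA ATG TCC GCT TGA CCT ATT TGA ATG AAG TAC TCG GCC ATG — ATG at 18, stop TGA at 27 → 12 nt.
ORFs ≥ 2 codons: frame 1 1–6 (2 codons), frame 1 7–15 (3 codons), frame 3 18–29 (4 codons). Count = 3.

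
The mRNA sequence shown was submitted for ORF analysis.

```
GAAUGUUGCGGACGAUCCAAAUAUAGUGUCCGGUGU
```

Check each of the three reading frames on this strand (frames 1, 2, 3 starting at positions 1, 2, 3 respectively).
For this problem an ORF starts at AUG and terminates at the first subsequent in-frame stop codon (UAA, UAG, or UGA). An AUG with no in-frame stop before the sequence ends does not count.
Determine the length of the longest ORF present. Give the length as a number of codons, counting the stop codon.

Frame 1: GAA UGU UGC GGA CGA UCC AAA UAU AGU GUC CGG UGU — no AUG→stop ORF.
Frame 2: AAU GUU GCG GAC GAU CCA AAU AUA GUG UCC GGU — no AUG→stop ORF.
Frame 3: AUG UUG CGG ACG AUC CAA AUA UAG UGU CCG GUG — AUG at 3, stop UAG at 24 → 24 nt.
Longest: frame 3, positions 3–26, 24 nt = 8 codons = 7 aa. → 8 codons.

8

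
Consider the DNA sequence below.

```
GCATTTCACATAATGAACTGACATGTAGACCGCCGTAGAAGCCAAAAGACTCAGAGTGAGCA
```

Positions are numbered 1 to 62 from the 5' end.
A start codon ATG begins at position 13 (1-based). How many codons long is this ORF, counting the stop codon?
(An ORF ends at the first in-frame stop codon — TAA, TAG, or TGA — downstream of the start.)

3

Codons from position 13: ATG (13–15), AAC (16–18), TGA (19–21).
TGA is the first in-frame stop; that's 3 codons including the stop.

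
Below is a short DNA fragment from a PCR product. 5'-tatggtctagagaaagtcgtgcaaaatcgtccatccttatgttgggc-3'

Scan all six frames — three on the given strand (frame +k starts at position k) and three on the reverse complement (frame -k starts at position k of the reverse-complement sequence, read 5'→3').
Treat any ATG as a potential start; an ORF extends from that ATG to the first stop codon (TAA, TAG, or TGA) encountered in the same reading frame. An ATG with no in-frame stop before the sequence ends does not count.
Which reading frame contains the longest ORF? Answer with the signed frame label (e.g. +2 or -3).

+2

Reverse complement (5'→3'): GCCCAACATAAGGATGGACGATTTTGCACGACTTTCTCTAGACCATA
Frame +1: TAT GGT CTA GAG AAA GTC GTG CAA AAT CGT CCA TCC TTA TGT TGG — no ATG→stop ORF.
Frame +2: ATG GTC TAG AGA AAG TCG TGC AAA ATC GTC CAT CCT TAT GTT GGG — ATG at 2, stop TAG at 8 → 9 nt.
Frame +3: TGG TCT AGA GAA AGT CGT GCA AAA TCG TCC ATC CTT ATG TTG GGC — no ATG→stop ORF.
Frame -1: GCC CAA CAT AAG GAT GGA CGA TTT TGC ACG ACT TTC TCT AGA CCA — no ATG→stop ORF.
Frame -2: CCC AAC ATA AGG ATG GAC GAT TTT GCA CGA CTT TCT CTA GAC CAT — no ATG→stop ORF.
Frame -3: CCA ACA TAA GGA TGG ACG ATT TTG CAC GAC TTT CTC TAG ACC ATA — no ATG→stop ORF.
Longest ORF is 9 nt in frame +2 (positions 2–10).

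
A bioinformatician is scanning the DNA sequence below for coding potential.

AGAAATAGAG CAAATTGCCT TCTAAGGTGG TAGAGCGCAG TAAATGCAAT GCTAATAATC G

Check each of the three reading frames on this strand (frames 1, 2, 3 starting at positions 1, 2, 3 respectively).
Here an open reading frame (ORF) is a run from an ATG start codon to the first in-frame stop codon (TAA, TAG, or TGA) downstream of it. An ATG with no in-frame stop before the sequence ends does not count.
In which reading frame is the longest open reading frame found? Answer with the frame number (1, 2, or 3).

Frame 1: AGA AAT AGA GCA AAT TGC CTT CTA AGG TGG TAG AGC GCA GTA AAT GCA ATG CTA ATA ATC — no ATG→stop ORF.
Frame 2: GAA ATA GAG CAA ATT GCC TTC TAA GGT GGT AGA GCG CAG TAA ATG CAA TGC TAA TAA TCG — ATG at 44, stop TAA at 53 → 12 nt.
Frame 3: AAA TAG AGC AAA TTG CCT TCT AAG GTG GTA GAG CGC AGT AAA TGC AAT GCT AAT AAT — no ATG→stop ORF.
Longest ORF is 12 nt in frame 2 (positions 44–55).

2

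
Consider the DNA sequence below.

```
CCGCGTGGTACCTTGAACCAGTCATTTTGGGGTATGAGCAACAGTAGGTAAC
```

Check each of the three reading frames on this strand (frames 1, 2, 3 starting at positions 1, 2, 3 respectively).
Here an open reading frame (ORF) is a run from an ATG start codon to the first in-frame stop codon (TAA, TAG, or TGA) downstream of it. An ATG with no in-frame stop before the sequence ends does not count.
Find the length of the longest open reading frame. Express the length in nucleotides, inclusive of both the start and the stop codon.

18

Frame 1: CCG CGT GGT ACC TTG AAC CAG TCA TTT TGG GGT ATG AGC AAC AGT AGG TAA — ATG at 34, stop TAA at 49 → 18 nt.
Frame 2: CGC GTG GTA CCT TGA ACC AGT CAT TTT GGG GTA TGA GCA ACA GTA GGT AAC — no ATG→stop ORF.
Frame 3: GCG TGG TAC CTT GAA CCA GTC ATT TTG GGG TAT GAG CAA CAG TAG GTA — no ATG→stop ORF.
Longest: frame 1, positions 34–51, 18 nt = 6 codons = 5 aa. → 18 nucleotides.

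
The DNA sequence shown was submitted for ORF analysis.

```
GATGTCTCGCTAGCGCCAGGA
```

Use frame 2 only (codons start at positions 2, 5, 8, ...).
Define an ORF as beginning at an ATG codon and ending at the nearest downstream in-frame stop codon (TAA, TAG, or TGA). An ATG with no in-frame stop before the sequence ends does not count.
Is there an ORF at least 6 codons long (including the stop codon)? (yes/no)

no

Frame 2: ATG TCT CGC TAG CGC CAG — ATG at 2, stop TAG at 11 → 12 nt.
Largest ORF found is 4 codons < 6, so no.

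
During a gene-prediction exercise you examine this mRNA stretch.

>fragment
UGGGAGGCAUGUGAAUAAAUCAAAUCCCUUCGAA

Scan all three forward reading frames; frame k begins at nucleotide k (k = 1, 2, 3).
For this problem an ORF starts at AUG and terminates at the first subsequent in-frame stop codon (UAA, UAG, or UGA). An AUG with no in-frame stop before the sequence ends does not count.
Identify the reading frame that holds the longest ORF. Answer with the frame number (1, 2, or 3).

Frame 1: UGG GAG GCA UGU GAA UAA AUC AAA UCC CUU CGA — no AUG→stop ORF.
Frame 2: GGG AGG CAU GUG AAU AAA UCA AAU CCC UUC GAA — no AUG→stop ORF.
Frame 3: GGA GGC AUG UGA AUA AAU CAA AUC CCU UCG — AUG at 9, stop UGA at 12 → 6 nt.
Longest ORF is 6 nt in frame 3 (positions 9–14).

3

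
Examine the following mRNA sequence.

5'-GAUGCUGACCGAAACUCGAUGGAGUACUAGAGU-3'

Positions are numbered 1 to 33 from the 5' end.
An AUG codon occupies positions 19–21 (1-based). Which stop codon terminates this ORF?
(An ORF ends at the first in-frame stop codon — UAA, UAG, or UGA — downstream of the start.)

Codons from position 19: AUG (19–21), GAG (22–24), UAC (25–27), UAG (28–30).
The first in-frame stop codon is UAG.

UAG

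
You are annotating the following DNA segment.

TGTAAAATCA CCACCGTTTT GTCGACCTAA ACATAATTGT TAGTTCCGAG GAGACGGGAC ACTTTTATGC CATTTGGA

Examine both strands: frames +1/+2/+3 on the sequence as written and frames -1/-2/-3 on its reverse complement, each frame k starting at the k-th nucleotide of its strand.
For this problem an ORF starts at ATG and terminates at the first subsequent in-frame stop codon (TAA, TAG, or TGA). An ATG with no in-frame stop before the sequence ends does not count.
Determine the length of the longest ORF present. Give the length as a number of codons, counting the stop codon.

9

Reverse complement (5'→3'): TCCAAATGGCATAAAAGTGTCCCGTCTCCTCGGAACTAACAATTATGTTTAGGTCGACAAAACGGTGGTGATTTTACA
Frame +1: TGT AAA ATC ACC ACC GTT TTG TCG ACC TAA ACA TAA TTG TTA GTT CCG AGG AGA CGG GAC ACT TTT ATG CCA TTT GGA — no ATG→stop ORF.
Frame +2: GTA AAA TCA CCA CCG TTT TGT CGA CCT AAA CAT AAT TGT TAG TTC CGA GGA GAC GGG ACA CTT TTA TGC CAT TTG — no ATG→stop ORF.
Frame +3: TAA AAT CAC CAC CGT TTT GTC GAC CTA AAC ATA ATT GTT AGT TCC GAG GAG ACG GGA CAC TTT TAT GCC ATT TGG — no ATG→stop ORF.
Frame -1: TCC AAA TGG CAT AAA AGT GTC CCG TCT CCT CGG AAC TAA CAA TTA TGT TTA GGT CGA CAA AAC GGT GGT GAT TTT ACA — no ATG→stop ORF.
Frame -2: CCA AAT GGC ATA AAA GTG TCC CGT CTC CTC GGA ACT AAC AAT TAT GTT TAG GTC GAC AAA ACG GTG GTG ATT TTA — no ATG→stop ORF.
Frame -3: CAA ATG GCA TAA AAG TGT CCC GTC TCC TCG GAA CTA ACA ATT ATG TTT AGG TCG ACA AAA CGG TGG TGA TTT TAC — ATG at 6, stop TAA at 12 → 9 nt; ATG at 45, stop TGA at 69 → 27 nt.
Longest: frame -3, positions 45–71, 27 nt = 9 codons = 8 aa. → 9 codons.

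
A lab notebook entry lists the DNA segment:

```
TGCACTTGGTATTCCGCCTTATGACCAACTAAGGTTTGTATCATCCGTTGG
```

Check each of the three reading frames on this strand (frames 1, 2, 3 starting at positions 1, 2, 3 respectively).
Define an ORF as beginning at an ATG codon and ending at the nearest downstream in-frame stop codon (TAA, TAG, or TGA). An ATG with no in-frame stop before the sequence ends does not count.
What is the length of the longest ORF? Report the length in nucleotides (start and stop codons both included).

Frame 1: TGC ACT TGG TAT TCC GCC TTA TGA CCA ACT AAG GTT TGT ATC ATC CGT TGG — no ATG→stop ORF.
Frame 2: GCA CTT GGT ATT CCG CCT TAT GAC CAA CTA AGG TTT GTA TCA TCC GTT — no ATG→stop ORF.
Frame 3: CAC TTG GTA TTC CGC CTT ATG ACC AAC TAA GGT TTG TAT CAT CCG TTG — ATG at 21, stop TAA at 30 → 12 nt.
Longest: frame 3, positions 21–32, 12 nt = 4 codons = 3 aa. → 12 nucleotides.

12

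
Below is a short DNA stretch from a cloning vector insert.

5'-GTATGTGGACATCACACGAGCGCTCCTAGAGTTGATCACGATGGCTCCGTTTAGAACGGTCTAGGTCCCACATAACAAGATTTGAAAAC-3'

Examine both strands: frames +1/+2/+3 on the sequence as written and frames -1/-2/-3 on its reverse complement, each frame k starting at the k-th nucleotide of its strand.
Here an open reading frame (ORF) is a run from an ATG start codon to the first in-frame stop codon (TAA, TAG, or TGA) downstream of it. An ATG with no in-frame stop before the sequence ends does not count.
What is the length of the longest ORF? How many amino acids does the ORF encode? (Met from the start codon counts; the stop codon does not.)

15

Reverse complement (5'→3'): GTTTTCAAATCTTGTTATGTGGGACCTAGACCGTTCTAAACGGAGCCATCGTGATCAACTCTAGGAGCGCTCGTGTGATGTCCACATAC
Frame +1: GTA TGT GGA CAT CAC ACG AGC GCT CCT AGA GTT GAT CAC GAT GGC TCC GTT TAG AAC GGT CTA GGT CCC ACA TAA CAA GAT TTG AAA — no ATG→stop ORF.
Frame +2: TAT GTG GAC ATC ACA CGA GCG CTC CTA GAG TTG ATC ACG ATG GCT CCG TTT AGA ACG GTC TAG GTC CCA CAT AAC AAG ATT TGA AAA — ATG at 41, stop TAG at 62 → 24 nt.
Frame +3: ATG TGG ACA TCA CAC GAG CGC TCC TAG AGT TGA TCA CGA TGG CTC CGT TTA GAA CGG TCT AGG TCC CAC ATA ACA AGA TTT GAA AAC — ATG at 3, stop TAG at 27 → 27 nt.
Frame -1: GTT TTC AAA TCT TGT TAT GTG GGA CCT AGA CCG TTC TAA ACG GAG CCA TCG TGA TCA ACT CTA GGA GCG CTC GTG TGA TGT CCA CAT — no ATG→stop ORF.
Frame -2: TTT TCA AAT CTT GTT ATG TGG GAC CTA GAC CGT TCT AAA CGG AGC CAT CGT GAT CAA CTC TAG GAG CGC TCG TGT GAT GTC CAC ATA — ATG at 17, stop TAG at 62 → 48 nt.
Frame -3: TTT CAA ATC TTG TTA TGT GGG ACC TAG ACC GTT CTA AAC GGA GCC ATC GTG ATC AAC TCT AGG AGC GCT CGT GTG ATG TCC ACA TAC — no ATG→stop ORF.
Longest: frame -2, positions 17–64, 48 nt = 16 codons = 15 aa. → 15 amino acids.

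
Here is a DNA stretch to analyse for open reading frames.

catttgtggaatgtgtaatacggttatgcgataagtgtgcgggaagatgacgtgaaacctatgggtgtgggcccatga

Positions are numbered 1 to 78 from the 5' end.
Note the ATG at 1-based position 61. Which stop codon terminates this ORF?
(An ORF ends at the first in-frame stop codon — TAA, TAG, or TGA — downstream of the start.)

TGA

Codons from position 61: ATG (61–63), GGT (64–66), GTG (67–69), GGC (70–72), CCA (73–75), TGA (76–78).
The first in-frame stop codon is TGA.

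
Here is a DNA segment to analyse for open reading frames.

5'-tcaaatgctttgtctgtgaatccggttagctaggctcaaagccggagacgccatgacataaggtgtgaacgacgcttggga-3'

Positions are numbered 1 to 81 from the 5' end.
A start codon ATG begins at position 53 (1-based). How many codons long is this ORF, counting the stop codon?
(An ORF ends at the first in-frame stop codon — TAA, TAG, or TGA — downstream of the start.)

Codons from position 53: ATG (53–55), ACA (56–58), TAA (59–61).
TAA is the first in-frame stop; that's 3 codons including the stop.

3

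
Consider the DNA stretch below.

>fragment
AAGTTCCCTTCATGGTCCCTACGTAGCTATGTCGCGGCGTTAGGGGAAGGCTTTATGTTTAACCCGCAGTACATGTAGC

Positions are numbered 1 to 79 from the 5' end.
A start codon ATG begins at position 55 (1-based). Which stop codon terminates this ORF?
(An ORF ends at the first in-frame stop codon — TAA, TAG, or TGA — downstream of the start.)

TAG

Codons from position 55: ATG (55–57), TTT (58–60), AAC (61–63), CCG (64–66), CAG (67–69), TAC (70–72), ATG (73–75), TAG (76–78).
The first in-frame stop codon is TAG.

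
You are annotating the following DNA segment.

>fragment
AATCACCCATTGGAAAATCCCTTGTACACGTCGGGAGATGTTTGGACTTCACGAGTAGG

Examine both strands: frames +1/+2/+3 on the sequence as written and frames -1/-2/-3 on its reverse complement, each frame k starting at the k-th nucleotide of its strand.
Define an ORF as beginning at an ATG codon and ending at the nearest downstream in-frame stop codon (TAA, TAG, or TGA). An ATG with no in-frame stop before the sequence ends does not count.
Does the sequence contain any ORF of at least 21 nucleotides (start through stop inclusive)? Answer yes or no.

yes

Reverse complement (5'→3'): CCTACTCGTGAAGTCCAAACATCTCCCGACGTGTACAAGGGATTTTCCAATGGGTGATT
Frame +1: AAT CAC CCA TTG GAA AAT CCC TTG TAC ACG TCG GGA GAT GTT TGG ACT TCA CGA GTA — no ATG→stop ORF.
Frame +2: ATC ACC CAT TGG AAA ATC CCT TGT ACA CGT CGG GAG ATG TTT GGA CTT CAC GAG TAG — ATG at 38, stop TAG at 56 → 21 nt.
Frame +3: TCA CCC ATT GGA AAA TCC CTT GTA CAC GTC GGG AGA TGT TTG GAC TTC ACG AGT AGG — no ATG→stop ORF.
Frame -1: CCT ACT CGT GAA GTC CAA ACA TCT CCC GAC GTG TAC AAG GGA TTT TCC AAT GGG TGA — no ATG→stop ORF.
Frame -2: CTA CTC GTG AAG TCC AAA CAT CTC CCG ACG TGT ACA AGG GAT TTT CCA ATG GGT GAT — no ATG→stop ORF.
Frame -3: TAC TCG TGA AGT CCA AAC ATC TCC CGA CGT GTA CAA GGG ATT TTC CAA TGG GTG ATT — no ATG→stop ORF.
Frame +2 has an ORF of 21 nucleotides (positions 38–58) ≥ 21, so yes.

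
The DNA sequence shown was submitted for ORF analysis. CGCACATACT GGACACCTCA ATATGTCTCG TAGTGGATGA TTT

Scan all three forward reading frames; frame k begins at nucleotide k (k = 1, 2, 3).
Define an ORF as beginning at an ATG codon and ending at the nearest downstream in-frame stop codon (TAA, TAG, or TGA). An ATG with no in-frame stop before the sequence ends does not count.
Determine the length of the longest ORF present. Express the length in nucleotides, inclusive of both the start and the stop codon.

18

Frame 1: CGC ACA TAC TGG ACA CCT CAA TAT GTC TCG TAG TGG ATG ATT — no ATG→stop ORF.
Frame 2: GCA CAT ACT GGA CAC CTC AAT ATG TCT CGT AGT GGA TGA TTT — ATG at 23, stop TGA at 38 → 18 nt.
Frame 3: CAC ATA CTG GAC ACC TCA ATA TGT CTC GTA GTG GAT GAT — no ATG→stop ORF.
Longest: frame 2, positions 23–40, 18 nt = 6 codons = 5 aa. → 18 nucleotides.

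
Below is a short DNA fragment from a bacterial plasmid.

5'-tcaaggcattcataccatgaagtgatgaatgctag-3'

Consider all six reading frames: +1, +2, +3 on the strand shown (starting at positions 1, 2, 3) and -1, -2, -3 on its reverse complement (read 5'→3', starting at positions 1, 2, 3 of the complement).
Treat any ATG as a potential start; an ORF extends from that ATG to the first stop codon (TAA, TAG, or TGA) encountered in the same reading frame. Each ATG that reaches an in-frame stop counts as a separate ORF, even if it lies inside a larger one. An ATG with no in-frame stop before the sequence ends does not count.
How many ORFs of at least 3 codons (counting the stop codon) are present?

Reverse complement (5'→3'): CTAGCATTCATCACTTCATGGTATGAATGCCTTGA
Frame +1: TCA AGG CAT TCA TAC CAT GAA GTG ATG AAT GCT — no ATG→stop ORF.
Frame +2: CAA GGC ATT CAT ACC ATG AAG TGA TGA ATG CTA — ATG at 17, stop TGA at 23 → 9 nt.
Frame +3: AAG GCA TTC ATA CCA TGA AGT GAT GAA TGC TAG — no ATG→stop ORF.
Frame -1: CTA GCA TTC ATC ACT TCA TGG TAT GAA TGC CTT — no ATG→stop ORF.
Frame -2: TAG CAT TCA TCA CTT CAT GGT ATG AAT GCC TTG — no ATG→stop ORF.
Frame -3: AGC ATT CAT CAC TTC ATG GTA TGA ATG CCT TGA — ATG at 18, stop TGA at 24 → 9 nt; ATG at 27, stop TGA at 33 → 9 nt.
ORFs ≥ 3 codons: frame +2 17–25 (3 codons), frame -3 18–26 (3 codons), frame -3 27–35 (3 codons). Count = 3.

3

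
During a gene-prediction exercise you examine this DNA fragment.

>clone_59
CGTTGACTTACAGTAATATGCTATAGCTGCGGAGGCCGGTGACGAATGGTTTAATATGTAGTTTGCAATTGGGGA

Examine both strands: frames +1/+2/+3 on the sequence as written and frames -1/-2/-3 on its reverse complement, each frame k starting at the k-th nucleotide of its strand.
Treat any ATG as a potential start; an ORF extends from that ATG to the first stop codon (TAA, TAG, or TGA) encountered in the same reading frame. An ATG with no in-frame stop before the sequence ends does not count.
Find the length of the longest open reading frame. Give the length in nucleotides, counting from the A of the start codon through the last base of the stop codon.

9

Reverse complement (5'→3'): TCCCCAATTGCAAACTACATATTAAACCATTCGTCACCGGCCTCCGCAGCTATAGCATATTACTGTAAGTCAACG
Frame +1: CGT TGA CTT ACA GTA ATA TGC TAT AGC TGC GGA GGC CGG TGA CGA ATG GTT TAA TAT GTA GTT TGC AAT TGG GGA — ATG at 46, stop TAA at 52 → 9 nt.
Frame +2: GTT GAC TTA CAG TAA TAT GCT ATA GCT GCG GAG GCC GGT GAC GAA TGG TTT AAT ATG TAG TTT GCA ATT GGG — ATG at 56, stop TAG at 59 → 6 nt.
Frame +3: TTG ACT TAC AGT AAT ATG CTA TAG CTG CGG AGG CCG GTG ACG AAT GGT TTA ATA TGT AGT TTG CAA TTG GGG — ATG at 18, stop TAG at 24 → 9 nt.
Frame -1: TCC CCA ATT GCA AAC TAC ATA TTA AAC CAT TCG TCA CCG GCC TCC GCA GCT ATA GCA TAT TAC TGT AAG TCA ACG — no ATG→stop ORF.
Frame -2: CCC CAA TTG CAA ACT ACA TAT TAA ACC ATT CGT CAC CGG CCT CCG CAG CTA TAG CAT ATT ACT GTA AGT CAA — no ATG→stop ORF.
Frame -3: CCC AAT TGC AAA CTA CAT ATT AAA CCA TTC GTC ACC GGC CTC CGC AGC TAT AGC ATA TTA CTG TAA GTC AAC — no ATG→stop ORF.
Longest: frame +1, positions 46–54, 9 nt = 3 codons = 2 aa. → 9 nucleotides.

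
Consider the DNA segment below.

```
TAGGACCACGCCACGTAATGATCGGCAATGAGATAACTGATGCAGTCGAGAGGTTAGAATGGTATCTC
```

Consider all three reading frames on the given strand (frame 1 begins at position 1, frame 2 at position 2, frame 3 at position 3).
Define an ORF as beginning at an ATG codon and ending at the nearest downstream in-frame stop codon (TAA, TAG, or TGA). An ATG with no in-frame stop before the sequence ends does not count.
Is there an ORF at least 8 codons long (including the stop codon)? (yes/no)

Frame 1: TAG GAC CAC GCC ACG TAA TGA TCG GCA ATG AGA TAA CTG ATG CAG TCG AGA GGT TAG AAT GGT ATC — ATG at 28, stop TAA at 34 → 9 nt; ATG at 40, stop TAG at 55 → 18 nt.
Frame 2: AGG ACC ACG CCA CGT AAT GAT CGG CAA TGA GAT AAC TGA TGC AGT CGA GAG GTT AGA ATG GTA TCT — no ATG→stop ORF.
Frame 3: GGA CCA CGC CAC GTA ATG ATC GGC AAT GAG ATA ACT GAT GCA GTC GAG AGG TTA GAA TGG TAT CTC — no ATG→stop ORF.
Largest ORF found is 6 codons < 8, so no.

no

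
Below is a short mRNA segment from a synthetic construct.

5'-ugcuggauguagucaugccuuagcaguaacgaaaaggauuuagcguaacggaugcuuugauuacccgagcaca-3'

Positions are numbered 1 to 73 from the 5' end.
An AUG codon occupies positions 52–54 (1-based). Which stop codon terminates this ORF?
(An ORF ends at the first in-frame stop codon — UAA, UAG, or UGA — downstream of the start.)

UGA

Codons from position 52: AUG (52–54), CUU (55–57), UGA (58–60).
The first in-frame stop codon is UGA.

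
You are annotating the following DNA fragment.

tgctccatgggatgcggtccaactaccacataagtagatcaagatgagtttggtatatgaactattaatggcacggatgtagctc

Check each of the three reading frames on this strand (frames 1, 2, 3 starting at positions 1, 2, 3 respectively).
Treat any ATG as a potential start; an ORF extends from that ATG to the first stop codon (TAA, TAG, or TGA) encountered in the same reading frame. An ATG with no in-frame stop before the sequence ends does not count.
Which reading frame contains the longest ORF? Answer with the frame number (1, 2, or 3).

Frame 1: TGC TCC ATG GGA TGC GGT CCA ACT ACC ACA TAA GTA GAT CAA GAT GAG TTT GGT ATA TGA ACT ATT AAT GGC ACG GAT GTA GCT — ATG at 7, stop TAA at 31 → 27 nt.
Frame 2: GCT CCA TGG GAT GCG GTC CAA CTA CCA CAT AAG TAG ATC AAG ATG AGT TTG GTA TAT GAA CTA TTA ATG GCA CGG ATG TAG CTC — ATG at 44, stop TAG at 80 → 39 nt; ATG at 68, stop TAG at 80 → 15 nt; ATG at 77, stop TAG at 80 → 6 nt.
Frame 3: CTC CAT GGG ATG CGG TCC AAC TAC CAC ATA AGT AGA TCA AGA TGA GTT TGG TAT ATG AAC TAT TAA TGG CAC GGA TGT AGC — ATG at 12, stop TGA at 45 → 36 nt; ATG at 57, stop TAA at 66 → 12 nt.
Longest ORF is 39 nt in frame 2 (positions 44–82).

2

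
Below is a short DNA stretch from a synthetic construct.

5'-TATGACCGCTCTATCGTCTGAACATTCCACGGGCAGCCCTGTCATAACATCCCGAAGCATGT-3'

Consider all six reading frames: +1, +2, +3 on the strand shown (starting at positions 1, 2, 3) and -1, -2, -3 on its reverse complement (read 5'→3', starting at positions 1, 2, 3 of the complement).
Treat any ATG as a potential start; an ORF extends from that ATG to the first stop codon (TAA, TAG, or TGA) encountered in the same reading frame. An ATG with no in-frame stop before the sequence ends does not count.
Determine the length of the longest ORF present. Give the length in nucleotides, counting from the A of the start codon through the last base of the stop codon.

15

Reverse complement (5'→3'): ACATGCTTCGGGATGTTATGACAGGGCTGCCCGTGGAATGTTCAGACGATAGAGCGGTCATA
Frame +1: TAT GAC CGC TCT ATC GTC TGA ACA TTC CAC GGG CAG CCC TGT CAT AAC ATC CCG AAG CAT — no ATG→stop ORF.
Frame +2: ATG ACC GCT CTA TCG TCT GAA CAT TCC ACG GGC AGC CCT GTC ATA ACA TCC CGA AGC ATG — no ATG→stop ORF.
Frame +3: TGA CCG CTC TAT CGT CTG AAC ATT CCA CGG GCA GCC CTG TCA TAA CAT CCC GAA GCA TGT — no ATG→stop ORF.
Frame -1: ACA TGC TTC GGG ATG TTA TGA CAG GGC TGC CCG TGG AAT GTT CAG ACG ATA GAG CGG TCA — ATG at 13, stop TGA at 19 → 9 nt.
Frame -2: CAT GCT TCG GGA TGT TAT GAC AGG GCT GCC CGT GGA ATG TTC AGA CGA TAG AGC GGT CAT — ATG at 38, stop TAG at 50 → 15 nt.
Frame -3: ATG CTT CGG GAT GTT ATG ACA GGG CTG CCC GTG GAA TGT TCA GAC GAT AGA GCG GTC ATA — no ATG→stop ORF.
Longest: frame -2, positions 38–52, 15 nt = 5 codons = 4 aa. → 15 nucleotides.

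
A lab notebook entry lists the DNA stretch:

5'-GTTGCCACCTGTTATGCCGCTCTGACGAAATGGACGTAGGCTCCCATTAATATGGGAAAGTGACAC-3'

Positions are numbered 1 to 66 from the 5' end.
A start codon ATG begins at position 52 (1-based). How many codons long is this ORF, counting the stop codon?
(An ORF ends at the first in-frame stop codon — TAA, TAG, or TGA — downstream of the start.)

Codons from position 52: ATG (52–54), GGA (55–57), AAG (58–60), TGA (61–63).
TGA is the first in-frame stop; that's 4 codons including the stop.

4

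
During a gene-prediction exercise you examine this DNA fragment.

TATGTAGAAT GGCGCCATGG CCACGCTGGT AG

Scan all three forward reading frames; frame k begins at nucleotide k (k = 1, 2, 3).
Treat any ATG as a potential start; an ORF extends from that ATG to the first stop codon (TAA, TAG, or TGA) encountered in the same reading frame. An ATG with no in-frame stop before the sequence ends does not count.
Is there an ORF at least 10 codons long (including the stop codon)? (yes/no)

no

Frame 1: TAT GTA GAA TGG CGC CAT GGC CAC GCT GGT — no ATG→stop ORF.
Frame 2: ATG TAG AAT GGC GCC ATG GCC ACG CTG GTA — ATG at 2, stop TAG at 5 → 6 nt.
Frame 3: TGT AGA ATG GCG CCA TGG CCA CGC TGG TAG — ATG at 9, stop TAG at 30 → 24 nt.
Largest ORF found is 8 codons < 10, so no.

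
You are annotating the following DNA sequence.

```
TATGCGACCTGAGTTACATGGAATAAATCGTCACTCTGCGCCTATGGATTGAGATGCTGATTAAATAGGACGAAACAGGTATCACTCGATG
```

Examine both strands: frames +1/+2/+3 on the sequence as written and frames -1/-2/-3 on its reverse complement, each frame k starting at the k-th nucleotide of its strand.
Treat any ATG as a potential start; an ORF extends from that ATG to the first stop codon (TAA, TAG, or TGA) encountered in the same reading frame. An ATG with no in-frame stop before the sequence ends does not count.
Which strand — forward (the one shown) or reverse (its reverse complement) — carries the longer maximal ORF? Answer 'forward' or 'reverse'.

Reverse complement (5'→3'): CATCGAGTGATACCTGTTTCGTCCTATTTAATCAGCATCTCAATCCATAGGCGCAGAGTGACGATTTATTCCATGTAACTCAGGTCGCATA
Frame +1: TAT GCG ACC TGA GTT ACA TGG AAT AAA TCG TCA CTC TGC GCC TAT GGA TTG AGA TGC TGA TTA AAT AGG ACG AAA CAG GTA TCA CTC GAT — no ATG→stop ORF.
Frame +2: ATG CGA CCT GAG TTA CAT GGA ATA AAT CGT CAC TCT GCG CCT ATG GAT TGA GAT GCT GAT TAA ATA GGA CGA AAC AGG TAT CAC TCG ATG — ATG at 2, stop TGA at 50 → 51 nt; ATG at 44, stop TGA at 50 → 9 nt.
Frame +3: TGC GAC CTG AGT TAC ATG GAA TAA ATC GTC ACT CTG CGC CTA TGG ATT GAG ATG CTG ATT AAA TAG GAC GAA ACA GGT ATC ACT CGA — ATG at 18, stop TAA at 24 → 9 nt; ATG at 54, stop TAG at 66 → 15 nt.
Frame -1: CAT CGA GTG ATA CCT GTT TCG TCC TAT TTA ATC AGC ATC TCA ATC CAT AGG CGC AGA GTG ACG ATT TAT TCC ATG TAA CTC AGG TCG CAT — ATG at 73, stop TAA at 76 → 6 nt.
Frame -2: ATC GAG TGA TAC CTG TTT CGT CCT ATT TAA TCA GCA TCT CAA TCC ATA GGC GCA GAG TGA CGA TTT ATT CCA TGT AAC TCA GGT CGC ATA — no ATG→stop ORF.
Frame -3: TCG AGT GAT ACC TGT TTC GTC CTA TTT AAT CAG CAT CTC AAT CCA TAG GCG CAG AGT GAC GAT TTA TTC CAT GTA ACT CAG GTC GCA — no ATG→stop ORF.
Forward-strand max 51 nt; reverse-strand max 6 nt. The forward strand has the longer ORF.

forward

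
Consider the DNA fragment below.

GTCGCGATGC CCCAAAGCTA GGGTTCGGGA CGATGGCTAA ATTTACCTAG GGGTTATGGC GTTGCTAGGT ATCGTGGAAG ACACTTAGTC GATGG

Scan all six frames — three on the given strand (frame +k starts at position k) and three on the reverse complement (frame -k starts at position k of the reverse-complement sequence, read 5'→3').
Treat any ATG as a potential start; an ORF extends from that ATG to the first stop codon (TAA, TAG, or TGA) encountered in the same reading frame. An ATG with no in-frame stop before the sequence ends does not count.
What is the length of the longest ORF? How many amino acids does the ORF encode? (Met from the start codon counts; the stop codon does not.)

Reverse complement (5'→3'): CCATCGACTAAGTGTCTTCCACGATACCTAGCAACGCCATAACCCCTAGGTAAATTTAGCCATCGTCCCGAACCCTAGCTTTGGGGCATCGCGAC
Frame +1: GTC GCG ATG CCC CAA AGC TAG GGT TCG GGA CGA TGG CTA AAT TTA CCT AGG GGT TAT GGC GTT GCT AGG TAT CGT GGA AGA CAC TTA GTC GAT — ATG at 7, stop TAG at 19 → 15 nt.
Frame +2: TCG CGA TGC CCC AAA GCT AGG GTT CGG GAC GAT GGC TAA ATT TAC CTA GGG GTT ATG GCG TTG CTA GGT ATC GTG GAA GAC ACT TAG TCG ATG — ATG at 56, stop TAG at 86 → 33 nt.
Frame +3: CGC GAT GCC CCA AAG CTA GGG TTC GGG ACG ATG GCT AAA TTT ACC TAG GGG TTA TGG CGT TGC TAG GTA TCG TGG AAG ACA CTT AGT CGA TGG — ATG at 33, stop TAG at 48 → 18 nt.
Frame -1: CCA TCG ACT AAG TGT CTT CCA CGA TAC CTA GCA ACG CCA TAA CCC CTA GGT AAA TTT AGC CAT CGT CCC GAA CCC TAG CTT TGG GGC ATC GCG — no ATG→stop ORF.
Frame -2: CAT CGA CTA AGT GTC TTC CAC GAT ACC TAG CAA CGC CAT AAC CCC TAG GTA AAT TTA GCC ATC GTC CCG AAC CCT AGC TTT GGG GCA TCG CGA — no ATG→stop ORF.
Frame -3: ATC GAC TAA GTG TCT TCC ACG ATA CCT AGC AAC GCC ATA ACC CCT AGG TAA ATT TAG CCA TCG TCC CGA ACC CTA GCT TTG GGG CAT CGC GAC — no ATG→stop ORF.
Longest: frame +2, positions 56–88, 33 nt = 11 codons = 10 aa. → 10 amino acids.

10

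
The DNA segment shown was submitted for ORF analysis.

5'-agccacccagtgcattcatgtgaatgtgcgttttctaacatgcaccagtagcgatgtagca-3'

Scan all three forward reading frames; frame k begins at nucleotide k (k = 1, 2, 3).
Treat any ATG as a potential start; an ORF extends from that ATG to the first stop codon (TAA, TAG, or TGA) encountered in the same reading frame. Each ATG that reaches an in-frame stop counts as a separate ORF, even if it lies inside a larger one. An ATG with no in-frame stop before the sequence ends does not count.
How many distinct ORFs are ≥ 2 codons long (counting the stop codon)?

Frame 1: AGC CAC CCA GTG CAT TCA TGT GAA TGT GCG TTT TCT AAC ATG CAC CAG TAG CGA TGT AGC — ATG at 40, stop TAG at 49 → 12 nt.
Frame 2: GCC ACC CAG TGC ATT CAT GTG AAT GTG CGT TTT CTA ACA TGC ACC AGT AGC GAT GTA GCA — no ATG→stop ORF.
Frame 3: CCA CCC AGT GCA TTC ATG TGA ATG TGC GTT TTC TAA CAT GCA CCA GTA GCG ATG TAG — ATG at 18, stop TGA at 21 → 6 nt; ATG at 24, stop TAA at 36 → 15 nt; ATG at 54, stop TAG at 57 → 6 nt.
ORFs ≥ 2 codons: frame 1 40–51 (4 codons), frame 3 18–23 (2 codons), frame 3 24–38 (5 codons), frame 3 54–59 (2 codons). Count = 4.

4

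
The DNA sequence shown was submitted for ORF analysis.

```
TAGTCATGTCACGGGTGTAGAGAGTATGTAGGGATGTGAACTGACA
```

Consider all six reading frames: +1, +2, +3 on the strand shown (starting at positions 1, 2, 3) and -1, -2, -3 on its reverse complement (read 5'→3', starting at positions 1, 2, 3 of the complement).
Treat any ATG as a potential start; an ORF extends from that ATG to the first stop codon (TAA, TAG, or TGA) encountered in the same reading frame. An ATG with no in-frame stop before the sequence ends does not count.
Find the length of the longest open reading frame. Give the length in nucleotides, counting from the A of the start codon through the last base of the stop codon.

Reverse complement (5'→3'): TGTCAGTTCACATCCCTACATACTCTCTACACCCGTGACATGACTA
Frame +1: TAG TCA TGT CAC GGG TGT AGA GAG TAT GTA GGG ATG TGA ACT GAC — ATG at 34, stop TGA at 37 → 6 nt.
Frame +2: AGT CAT GTC ACG GGT GTA GAG AGT ATG TAG GGA TGT GAA CTG ACA — ATG at 26, stop TAG at 29 → 6 nt.
Frame +3: GTC ATG TCA CGG GTG TAG AGA GTA TGT AGG GAT GTG AAC TGA — ATG at 6, stop TAG at 18 → 15 nt.
Frame -1: TGT CAG TTC ACA TCC CTA CAT ACT CTC TAC ACC CGT GAC ATG ACT — no ATG→stop ORF.
Frame -2: GTC AGT TCA CAT CCC TAC ATA CTC TCT ACA CCC GTG ACA TGA CTA — no ATG→stop ORF.
Frame -3: TCA GTT CAC ATC CCT ACA TAC TCT CTA CAC CCG TGA CAT GAC — no ATG→stop ORF.
Longest: frame +3, positions 6–20, 15 nt = 5 codons = 4 aa. → 15 nucleotides.

15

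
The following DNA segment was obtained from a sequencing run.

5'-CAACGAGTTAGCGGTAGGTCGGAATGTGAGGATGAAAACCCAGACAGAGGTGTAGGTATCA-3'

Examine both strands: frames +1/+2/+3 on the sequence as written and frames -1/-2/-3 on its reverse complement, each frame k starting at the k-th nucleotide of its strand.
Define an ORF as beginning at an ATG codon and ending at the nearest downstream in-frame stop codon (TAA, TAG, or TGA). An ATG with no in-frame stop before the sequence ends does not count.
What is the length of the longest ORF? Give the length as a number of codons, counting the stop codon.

8

Reverse complement (5'→3'): TGATACCTACACCTCTGTCTGGGTTTTCATCCTCACATTCCGACCTACCGCTAACTCGTTG
Frame +1: CAA CGA GTT AGC GGT AGG TCG GAA TGT GAG GAT GAA AAC CCA GAC AGA GGT GTA GGT ATC — no ATG→stop ORF.
Frame +2: AAC GAG TTA GCG GTA GGT CGG AAT GTG AGG ATG AAA ACC CAG ACA GAG GTG TAG GTA TCA — ATG at 32, stop TAG at 53 → 24 nt.
Frame +3: ACG AGT TAG CGG TAG GTC GGA ATG TGA GGA TGA AAA CCC AGA CAG AGG TGT AGG TAT — ATG at 24, stop TGA at 27 → 6 nt.
Frame -1: TGA TAC CTA CAC CTC TGT CTG GGT TTT CAT CCT CAC ATT CCG ACC TAC CGC TAA CTC GTT — no ATG→stop ORF.
Frame -2: GAT ACC TAC ACC TCT GTC TGG GTT TTC ATC CTC ACA TTC CGA CCT ACC GCT AAC TCG TTG — no ATG→stop ORF.
Frame -3: ATA CCT ACA CCT CTG TCT GGG TTT TCA TCC TCA CAT TCC GAC CTA CCG CTA ACT CGT — no ATG→stop ORF.
Longest: frame +2, positions 32–55, 24 nt = 8 codons = 7 aa. → 8 codons.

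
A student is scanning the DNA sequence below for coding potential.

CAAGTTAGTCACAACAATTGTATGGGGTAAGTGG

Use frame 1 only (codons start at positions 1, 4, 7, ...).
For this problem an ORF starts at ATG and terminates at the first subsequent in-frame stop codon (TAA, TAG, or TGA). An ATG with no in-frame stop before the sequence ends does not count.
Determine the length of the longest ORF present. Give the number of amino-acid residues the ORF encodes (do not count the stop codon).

Frame 1: CAA GTT AGT CAC AAC AAT TGT ATG GGG TAA GTG — ATG at 22, stop TAA at 28 → 9 nt.
Longest: frame 1, positions 22–30, 9 nt = 3 codons = 2 aa. → 2 amino acids.

2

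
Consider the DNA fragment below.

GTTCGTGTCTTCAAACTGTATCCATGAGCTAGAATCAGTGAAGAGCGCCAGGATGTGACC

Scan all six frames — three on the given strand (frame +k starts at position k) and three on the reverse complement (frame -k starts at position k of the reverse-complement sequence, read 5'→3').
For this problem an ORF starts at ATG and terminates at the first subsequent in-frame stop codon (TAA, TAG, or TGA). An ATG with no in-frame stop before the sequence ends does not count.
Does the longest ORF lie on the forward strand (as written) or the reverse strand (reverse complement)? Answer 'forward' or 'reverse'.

reverse

Reverse complement (5'→3'): GGTCACATCCTGGCGCTCTTCACTGATTCTAGCTCATGGATACAGTTTGAAGACACGAAC
Frame +1: GTT CGT GTC TTC AAA CTG TAT CCA TGA GCT AGA ATC AGT GAA GAG CGC CAG GAT GTG ACC — no ATG→stop ORF.
Frame +2: TTC GTG TCT TCA AAC TGT ATC CAT GAG CTA GAA TCA GTG AAG AGC GCC AGG ATG TGA — ATG at 53, stop TGA at 56 → 6 nt.
Frame +3: TCG TGT CTT CAA ACT GTA TCC ATG AGC TAG AAT CAG TGA AGA GCG CCA GGA TGT GAC — ATG at 24, stop TAG at 30 → 9 nt.
Frame -1: GGT CAC ATC CTG GCG CTC TTC ACT GAT TCT AGC TCA TGG ATA CAG TTT GAA GAC ACG AAC — no ATG→stop ORF.
Frame -2: GTC ACA TCC TGG CGC TCT TCA CTG ATT CTA GCT CAT GGA TAC AGT TTG AAG ACA CGA — no ATG→stop ORF.
Frame -3: TCA CAT CCT GGC GCT CTT CAC TGA TTC TAG CTC ATG GAT ACA GTT TGA AGA CAC GAA — ATG at 36, stop TGA at 48 → 15 nt.
Forward-strand max 9 nt; reverse-strand max 15 nt. The reverse strand has the longer ORF.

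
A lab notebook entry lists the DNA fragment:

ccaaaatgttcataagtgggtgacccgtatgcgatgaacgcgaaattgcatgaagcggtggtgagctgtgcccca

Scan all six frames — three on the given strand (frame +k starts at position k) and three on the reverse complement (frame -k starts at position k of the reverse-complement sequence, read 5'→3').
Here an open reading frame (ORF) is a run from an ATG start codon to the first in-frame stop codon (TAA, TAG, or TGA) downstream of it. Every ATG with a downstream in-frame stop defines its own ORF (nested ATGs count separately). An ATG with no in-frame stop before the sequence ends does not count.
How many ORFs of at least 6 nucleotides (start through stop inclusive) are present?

4

Reverse complement (5'→3'): TGGGGCACAGCTCACCACCGCTTCATGCAATTTCGCGTTCATCGCATACGGGTCACCCACTTATGAACATTTTGG
Frame +1: CCA AAA TGT TCA TAA GTG GGT GAC CCG TAT GCG ATG AAC GCG AAA TTG CAT GAA GCG GTG GTG AGC TGT GCC CCA — no ATG→stop ORF.
Frame +2: CAA AAT GTT CAT AAG TGG GTG ACC CGT ATG CGA TGA ACG CGA AAT TGC ATG AAG CGG TGG TGA GCT GTG CCC — ATG at 29, stop TGA at 35 → 9 nt; ATG at 50, stop TGA at 62 → 15 nt.
Frame +3: AAA ATG TTC ATA AGT GGG TGA CCC GTA TGC GAT GAA CGC GAA ATT GCA TGA AGC GGT GGT GAG CTG TGC CCC — ATG at 6, stop TGA at 21 → 18 nt.
Frame -1: TGG GGC ACA GCT CAC CAC CGC TTC ATG CAA TTT CGC GTT CAT CGC ATA CGG GTC ACC CAC TTA TGA ACA TTT TGG — ATG at 25, stop TGA at 64 → 42 nt.
Frame -2: GGG GCA CAG CTC ACC ACC GCT TCA TGC AAT TTC GCG TTC ATC GCA TAC GGG TCA CCC ACT TAT GAA CAT TTT — no ATG→stop ORF.
Frame -3: GGG CAC AGC TCA CCA CCG CTT CAT GCA ATT TCG CGT TCA TCG CAT ACG GGT CAC CCA CTT ATG AAC ATT TTG — no ATG→stop ORF.
ORFs ≥ 6 nucleotides: frame +2 29–37 (9 nucleotides), frame +2 50–64 (15 nucleotides), frame +3 6–23 (18 nucleotides), frame -1 25–66 (42 nucleotides). Count = 4.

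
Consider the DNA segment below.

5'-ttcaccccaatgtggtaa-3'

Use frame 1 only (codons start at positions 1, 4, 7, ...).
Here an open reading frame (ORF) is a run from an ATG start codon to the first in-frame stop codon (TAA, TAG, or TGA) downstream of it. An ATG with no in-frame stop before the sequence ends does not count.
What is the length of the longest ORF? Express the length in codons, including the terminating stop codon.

3

Frame 1: TTC ACC CCA ATG TGG TAA — ATG at 10, stop TAA at 16 → 9 nt.
Longest: frame 1, positions 10–18, 9 nt = 3 codons = 2 aa. → 3 codons.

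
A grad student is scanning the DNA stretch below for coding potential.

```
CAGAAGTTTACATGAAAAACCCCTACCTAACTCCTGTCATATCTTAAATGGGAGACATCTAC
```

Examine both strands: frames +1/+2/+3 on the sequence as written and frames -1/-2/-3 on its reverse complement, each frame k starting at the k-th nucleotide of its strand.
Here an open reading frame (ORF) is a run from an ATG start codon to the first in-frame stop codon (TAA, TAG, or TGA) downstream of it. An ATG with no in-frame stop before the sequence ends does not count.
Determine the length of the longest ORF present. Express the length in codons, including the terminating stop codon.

Reverse complement (5'→3'): GTAGATGTCTCCCATTTAAGATATGACAGGAGTTAGGTAGGGGTTTTTCATGTAAACTTCTG
Frame +1: CAG AAG TTT ACA TGA AAA ACC CCT ACC TAA CTC CTG TCA TAT CTT AAA TGG GAG ACA TCT — no ATG→stop ORF.
Frame +2: AGA AGT TTA CAT GAA AAA CCC CTA CCT AAC TCC TGT CAT ATC TTA AAT GGG AGA CAT CTA — no ATG→stop ORF.
Frame +3: GAA GTT TAC ATG AAA AAC CCC TAC CTA ACT CCT GTC ATA TCT TAA ATG GGA GAC ATC TAC — ATG at 12, stop TAA at 45 → 36 nt.
Frame -1: GTA GAT GTC TCC CAT TTA AGA TAT GAC AGG AGT TAG GTA GGG GTT TTT CAT GTA AAC TTC — no ATG→stop ORF.
Frame -2: TAG ATG TCT CCC ATT TAA GAT ATG ACA GGA GTT AGG TAG GGG TTT TTC ATG TAA ACT TCT — ATG at 5, stop TAA at 17 → 15 nt; ATG at 23, stop TAG at 38 → 18 nt; ATG at 50, stop TAA at 53 → 6 nt.
Frame -3: AGA TGT CTC CCA TTT AAG ATA TGA CAG GAG TTA GGT AGG GGT TTT TCA TGT AAA CTT CTG — no ATG→stop ORF.
Longest: frame +3, positions 12–47, 36 nt = 12 codons = 11 aa. → 12 codons.

12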